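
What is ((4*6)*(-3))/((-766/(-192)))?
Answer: -6912/383 ≈ -18.047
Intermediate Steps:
((4*6)*(-3))/((-766/(-192))) = (24*(-3))/((-766*(-1/192))) = -72/383/96 = -72*96/383 = -6912/383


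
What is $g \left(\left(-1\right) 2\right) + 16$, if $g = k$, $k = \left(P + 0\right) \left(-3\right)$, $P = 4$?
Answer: $40$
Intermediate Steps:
$k = -12$ ($k = \left(4 + 0\right) \left(-3\right) = 4 \left(-3\right) = -12$)
$g = -12$
$g \left(\left(-1\right) 2\right) + 16 = - 12 \left(\left(-1\right) 2\right) + 16 = \left(-12\right) \left(-2\right) + 16 = 24 + 16 = 40$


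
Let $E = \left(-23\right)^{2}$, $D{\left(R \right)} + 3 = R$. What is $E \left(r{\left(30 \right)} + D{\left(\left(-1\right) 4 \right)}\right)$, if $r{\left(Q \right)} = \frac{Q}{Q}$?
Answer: $-3174$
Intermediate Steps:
$r{\left(Q \right)} = 1$
$D{\left(R \right)} = -3 + R$
$E = 529$
$E \left(r{\left(30 \right)} + D{\left(\left(-1\right) 4 \right)}\right) = 529 \left(1 - 7\right) = 529 \left(-6\right) = -3174$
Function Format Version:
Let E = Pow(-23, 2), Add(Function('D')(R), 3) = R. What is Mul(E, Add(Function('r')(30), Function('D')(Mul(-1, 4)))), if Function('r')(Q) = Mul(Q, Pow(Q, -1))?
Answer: -3174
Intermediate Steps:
Function('r')(Q) = 1
Function('D')(R) = Add(-3, R)
E = 529
Mul(E, Add(Function('r')(30), Function('D')(Mul(-1, 4)))) = Mul(529, Add(1, Add(-3, Mul(-1, 4)))) = Mul(529, Add(1, Add(-3, -4))) = Mul(529, Add(1, -7)) = Mul(529, -6) = -3174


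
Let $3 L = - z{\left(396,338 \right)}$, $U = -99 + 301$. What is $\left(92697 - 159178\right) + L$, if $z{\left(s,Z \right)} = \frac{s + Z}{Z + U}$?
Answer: $- \frac{53849977}{810} \approx -66482.0$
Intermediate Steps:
$U = 202$
$z{\left(s,Z \right)} = \frac{Z + s}{202 + Z}$ ($z{\left(s,Z \right)} = \frac{s + Z}{Z + 202} = \frac{Z + s}{202 + Z}$)
$L = - \frac{367}{810}$ ($L = \frac{\left(-1\right) \frac{338 + 396}{202 + 338}}{3} = \frac{\left(-1\right) \frac{1}{540} \cdot 734}{3} = \frac{\left(-1\right) \frac{367}{270}}{3} = \frac{1}{3} \left(- \frac{367}{270}\right) = - \frac{367}{810} \approx -0.45309$)
$\left(92697 - 159178\right) + L = \left(92697 - 159178\right) - \frac{367}{810} = -66481 - \frac{367}{810} = - \frac{53849977}{810}$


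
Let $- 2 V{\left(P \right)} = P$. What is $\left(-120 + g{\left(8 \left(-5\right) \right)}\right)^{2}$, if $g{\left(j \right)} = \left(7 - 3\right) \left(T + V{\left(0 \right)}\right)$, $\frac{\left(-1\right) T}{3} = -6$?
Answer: $2304$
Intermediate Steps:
$T = 18$ ($T = \left(-3\right) \left(-6\right) = 18$)
$V{\left(P \right)} = - \frac{P}{2}$
$g{\left(j \right)} = 72$ ($g{\left(j \right)} = \left(7 - 3\right) \left(18 - 0\right) = 4 \left(18 + 0\right) = 4 \cdot 18 = 72$)
$\left(-120 + g{\left(8 \left(-5\right) \right)}\right)^{2} = \left(-120 + 72\right)^{2} = \left(-48\right)^{2} = 2304$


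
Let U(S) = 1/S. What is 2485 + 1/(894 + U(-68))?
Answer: 151065703/60791 ≈ 2485.0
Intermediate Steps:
2485 + 1/(894 + U(-68)) = 2485 + 1/(894 + 1/(-68)) = 2485 + 1/(894 - 1/68) = 2485 + 1/(60791/68) = 2485 + 68/60791 = 151065703/60791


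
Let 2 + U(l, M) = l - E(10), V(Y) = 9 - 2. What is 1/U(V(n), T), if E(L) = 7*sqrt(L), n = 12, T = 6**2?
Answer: -1/93 - 7*sqrt(10)/465 ≈ -0.058357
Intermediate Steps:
T = 36
V(Y) = 7
U(l, M) = -2 + l - 7*sqrt(10) (U(l, M) = -2 + (l - 7*sqrt(10)) = -2 + l - 7*sqrt(10))
1/U(V(n), T) = 1/(-2 + 7 - 7*sqrt(10)) = 1/(5 - 7*sqrt(10))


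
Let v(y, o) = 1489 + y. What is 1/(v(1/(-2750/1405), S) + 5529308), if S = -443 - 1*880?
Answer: 550/3041938069 ≈ 1.8081e-7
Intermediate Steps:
S = -1323 (S = -443 - 880 = -1323)
1/(v(1/(-2750/1405), S) + 5529308) = 1/((1489 + 1/(-2750/1405)) + 5529308) = 1/((1489 + 1/(-2750*1/1405)) + 5529308) = 1/((1489 + 1/(-550/281)) + 5529308) = 1/((1489 - 281/550) + 5529308) = 1/(818669/550 + 5529308) = 1/(3041938069/550) = 550/3041938069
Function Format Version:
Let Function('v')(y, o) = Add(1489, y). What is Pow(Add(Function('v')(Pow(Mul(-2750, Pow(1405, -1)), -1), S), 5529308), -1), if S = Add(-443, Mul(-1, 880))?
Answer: Rational(550, 3041938069) ≈ 1.8081e-7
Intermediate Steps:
S = -1323 (S = Add(-443, -880) = -1323)
Pow(Add(Function('v')(Pow(Mul(-2750, Pow(1405, -1)), -1), S), 5529308), -1) = Pow(Add(Add(1489, Pow(Mul(-2750, Pow(1405, -1)), -1)), 5529308), -1) = Pow(Add(Add(1489, Pow(Mul(-2750, Rational(1, 1405)), -1)), 5529308), -1) = Pow(Add(Add(1489, Pow(Rational(-550, 281), -1)), 5529308), -1) = Pow(Add(Add(1489, Rational(-281, 550)), 5529308), -1) = Pow(Add(Rational(818669, 550), 5529308), -1) = Pow(Rational(3041938069, 550), -1) = Rational(550, 3041938069)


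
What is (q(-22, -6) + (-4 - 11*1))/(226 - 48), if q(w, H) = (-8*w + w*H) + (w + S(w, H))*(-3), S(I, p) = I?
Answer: 425/178 ≈ 2.3876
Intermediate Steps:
q(w, H) = -14*w + H*w (q(w, H) = (-8*w + w*H) + (w + w)*(-3) = (-8*w + H*w) + (2*w)*(-3) = (-8*w + H*w) - 6*w = -14*w + H*w)
(q(-22, -6) + (-4 - 11*1))/(226 - 48) = (-22*(-14 - 6) + (-4 - 11*1))/(226 - 48) = (-22*(-20) + (-4 - 11))/178 = (440 - 15)*(1/178) = 425*(1/178) = 425/178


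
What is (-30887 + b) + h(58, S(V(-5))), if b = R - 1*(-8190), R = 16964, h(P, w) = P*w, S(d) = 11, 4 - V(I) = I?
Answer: -5095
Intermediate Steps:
V(I) = 4 - I
b = 25154 (b = 16964 - 1*(-8190) = 16964 + 8190 = 25154)
(-30887 + b) + h(58, S(V(-5))) = (-30887 + 25154) + 58*11 = -5733 + 638 = -5095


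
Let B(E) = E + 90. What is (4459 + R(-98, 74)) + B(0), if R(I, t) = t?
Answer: 4623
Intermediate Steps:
B(E) = 90 + E
(4459 + R(-98, 74)) + B(0) = (4459 + 74) + (90 + 0) = 4533 + 90 = 4623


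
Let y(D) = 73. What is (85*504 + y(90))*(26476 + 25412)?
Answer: 2226669744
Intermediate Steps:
(85*504 + y(90))*(26476 + 25412) = (85*504 + 73)*(26476 + 25412) = (42840 + 73)*51888 = 42913*51888 = 2226669744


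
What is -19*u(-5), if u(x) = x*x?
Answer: -475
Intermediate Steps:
u(x) = x²
-19*u(-5) = -19*(-5)² = -19*25 = -475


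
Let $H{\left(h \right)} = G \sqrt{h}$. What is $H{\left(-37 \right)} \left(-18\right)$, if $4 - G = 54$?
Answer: $900 i \sqrt{37} \approx 5474.5 i$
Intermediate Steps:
$G = -50$ ($G = 4 - 54 = -50$)
$H{\left(h \right)} = - 50 \sqrt{h}$
$H{\left(-37 \right)} \left(-18\right) = - 50 \sqrt{-37} \left(-18\right) = - 50 i \sqrt{37} \left(-18\right) = 900 i \sqrt{37}$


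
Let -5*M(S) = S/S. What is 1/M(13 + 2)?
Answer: -5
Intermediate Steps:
M(S) = -1/5 (M(S) = -S/(5*S) = -1/5*1 = -1/5)
1/M(13 + 2) = 1/(-1/5) = -5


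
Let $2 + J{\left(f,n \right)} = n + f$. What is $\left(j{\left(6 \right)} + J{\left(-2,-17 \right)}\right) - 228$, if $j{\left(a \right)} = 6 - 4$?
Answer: $-247$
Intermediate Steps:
$J{\left(f,n \right)} = -2 + f + n$ ($J{\left(f,n \right)} = -2 + \left(n + f\right) = -2 + \left(f + n\right) = -2 + f + n$)
$j{\left(a \right)} = 2$ ($j{\left(a \right)} = 6 - 4 = 2$)
$\left(j{\left(6 \right)} + J{\left(-2,-17 \right)}\right) - 228 = \left(2 - 21\right) - 228 = -19 - 228 = -247$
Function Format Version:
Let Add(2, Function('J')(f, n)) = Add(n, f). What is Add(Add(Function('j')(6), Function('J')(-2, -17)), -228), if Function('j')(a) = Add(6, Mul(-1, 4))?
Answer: -247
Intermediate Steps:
Function('J')(f, n) = Add(-2, f, n) (Function('J')(f, n) = Add(-2, Add(n, f)) = Add(-2, Add(f, n)) = Add(-2, f, n))
Function('j')(a) = 2 (Function('j')(a) = Add(6, -4) = 2)
Add(Add(Function('j')(6), Function('J')(-2, -17)), -228) = Add(Add(2, Add(-2, -2, -17)), -228) = Add(Add(2, -21), -228) = Add(-19, -228) = -247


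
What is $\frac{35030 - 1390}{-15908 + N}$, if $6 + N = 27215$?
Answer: $\frac{33640}{11301} \approx 2.9767$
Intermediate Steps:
$N = 27209$ ($N = -6 + 27215 = 27209$)
$\frac{35030 - 1390}{-15908 + N} = \frac{35030 - 1390}{-15908 + 27209} = \frac{33640}{11301}$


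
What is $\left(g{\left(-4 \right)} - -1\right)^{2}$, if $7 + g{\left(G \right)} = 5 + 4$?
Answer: $9$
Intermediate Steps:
$g{\left(G \right)} = 2$ ($g{\left(G \right)} = -7 + \left(5 + 4\right) = -7 + 9 = 2$)
$\left(g{\left(-4 \right)} - -1\right)^{2} = \left(2 - -1\right)^{2} = \left(2 + \left(-24 + 25\right)\right)^{2} = \left(2 + 1\right)^{2} = 3^{2} = 9$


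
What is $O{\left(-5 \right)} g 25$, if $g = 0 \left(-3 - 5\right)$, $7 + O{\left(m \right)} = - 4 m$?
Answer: $0$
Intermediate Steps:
$O{\left(m \right)} = -7 - 4 m$
$g = 0$ ($g = 0 \left(-8\right) = 0$)
$O{\left(-5 \right)} g 25 = \left(-7 - -20\right) 0 \cdot 25 = \left(-7 + 20\right) 0 \cdot 25 = 13 \cdot 0 \cdot 25 = 0 \cdot 25 = 0$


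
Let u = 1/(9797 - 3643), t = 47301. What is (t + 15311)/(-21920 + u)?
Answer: -385314248/134895679 ≈ -2.8564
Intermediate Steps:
u = 1/6154 ≈ 0.00016250
(t + 15311)/(-21920 + u) = (47301 + 15311)/(-21920 + 1/6154) = 62612/(-134895679/6154) = 62612*(-6154/134895679) = -385314248/134895679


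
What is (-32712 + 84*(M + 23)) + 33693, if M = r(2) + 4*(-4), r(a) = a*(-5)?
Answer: 729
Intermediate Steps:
r(a) = -5*a
M = -26 (M = -5*2 + 4*(-4) = -10 - 16 = -26)
(-32712 + 84*(M + 23)) + 33693 = (-32712 + 84*(-26 + 23)) + 33693 = (-32712 + 84*(-3)) + 33693 = (-32712 - 252) + 33693 = -32964 + 33693 = 729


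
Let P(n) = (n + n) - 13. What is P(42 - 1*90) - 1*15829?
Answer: -15938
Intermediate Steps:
P(n) = -13 + 2*n (P(n) = 2*n - 13 = -13 + 2*n)
P(42 - 1*90) - 1*15829 = (-13 + 2*(42 - 1*90)) - 1*15829 = (-13 + 2*(42 - 90)) - 15829 = (-13 + 2*(-48)) - 15829 = (-13 - 96) - 15829 = -109 - 15829 = -15938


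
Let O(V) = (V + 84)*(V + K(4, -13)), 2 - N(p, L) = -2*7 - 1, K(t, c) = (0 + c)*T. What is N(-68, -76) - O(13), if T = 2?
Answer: 1278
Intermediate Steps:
K(t, c) = 2*c (K(t, c) = (0 + c)*2 = c*2 = 2*c)
N(p, L) = 17 (N(p, L) = 2 - (-2*7 - 1) = 2 - (-14 - 1) = 2 - 1*(-15) = 2 + 15 = 17)
O(V) = (-26 + V)*(84 + V) (O(V) = (V + 84)*(V + 2*(-13)) = (84 + V)*(V - 26) = (84 + V)*(-26 + V) = (-26 + V)*(84 + V))
N(-68, -76) - O(13) = 17 - (-2184 + 13² + 58*13) = 17 - (-2184 + 169 + 754) = 17 - 1*(-1261) = 17 + 1261 = 1278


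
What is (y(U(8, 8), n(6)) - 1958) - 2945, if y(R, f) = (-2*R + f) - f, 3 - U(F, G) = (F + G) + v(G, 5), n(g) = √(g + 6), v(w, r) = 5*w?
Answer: -4797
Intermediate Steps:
n(g) = √(6 + g)
U(F, G) = 3 - F - 6*G (U(F, G) = 3 - ((F + G) + 5*G) = 3 - (F + 6*G) = 3 + (-F - 6*G) = 3 - F - 6*G)
y(R, f) = -2*R (y(R, f) = (f - 2*R) - f = -2*R)
(y(U(8, 8), n(6)) - 1958) - 2945 = (-2*(3 - 1*8 - 6*8) - 1958) - 2945 = (-2*(3 - 8 - 48) - 1958) - 2945 = (-2*(-53) - 1958) - 2945 = (106 - 1958) - 2945 = -1852 - 2945 = -4797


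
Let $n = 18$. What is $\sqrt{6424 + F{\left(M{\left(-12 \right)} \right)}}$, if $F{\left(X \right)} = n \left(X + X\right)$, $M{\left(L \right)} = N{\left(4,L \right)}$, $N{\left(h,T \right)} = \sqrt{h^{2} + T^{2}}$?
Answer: $2 \sqrt{1606 + 36 \sqrt{10}} \approx 82.942$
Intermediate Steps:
$N{\left(h,T \right)} = \sqrt{T^{2} + h^{2}}$
$M{\left(L \right)} = \sqrt{16 + L^{2}}$ ($M{\left(L \right)} = \sqrt{L^{2} + 4^{2}} = \sqrt{L^{2} + 16} = \sqrt{16 + L^{2}}$)
$F{\left(X \right)} = 36 X$ ($F{\left(X \right)} = 18 \left(X + X\right) = 18 \cdot 2 X = 36 X$)
$\sqrt{6424 + F{\left(M{\left(-12 \right)} \right)}} = \sqrt{6424 + 36 \sqrt{16 + \left(-12\right)^{2}}} = \sqrt{6424 + 36 \sqrt{16 + 144}} = \sqrt{6424 + 36 \sqrt{160}} = \sqrt{6424 + 36 \cdot 4 \sqrt{10}} = \sqrt{6424 + 144 \sqrt{10}}$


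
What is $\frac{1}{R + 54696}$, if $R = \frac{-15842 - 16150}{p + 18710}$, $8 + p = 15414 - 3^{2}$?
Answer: $\frac{11369}{621828160} \approx 1.8283 \cdot 10^{-5}$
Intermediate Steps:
$p = 15397$ ($p = -8 + \left(15414 - 3^{2}\right) = -8 + \left(15414 - 9\right) = -8 + 15405 = 15397$)
$R = - \frac{10664}{11369}$ ($R = \frac{-15842 - 16150}{15397 + 18710} = - \frac{31992}{34107} = \left(-31992\right) \frac{1}{34107} = - \frac{10664}{11369} \approx -0.93799$)
$\frac{1}{R + 54696} = \frac{1}{- \frac{10664}{11369} + 54696} = \frac{1}{\frac{621828160}{11369}} = \frac{11369}{621828160}$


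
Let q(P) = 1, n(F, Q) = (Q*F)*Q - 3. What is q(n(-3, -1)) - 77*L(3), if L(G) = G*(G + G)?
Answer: -1385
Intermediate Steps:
L(G) = 2*G**2 (L(G) = G*(2*G) = 2*G**2)
n(F, Q) = -3 + F*Q**2 (n(F, Q) = (F*Q)*Q - 3 = F*Q**2 - 3 = -3 + F*Q**2)
q(n(-3, -1)) - 77*L(3) = 1 - 154*3**2 = 1 - 154*9 = 1 - 77*18 = 1 - 1386 = -1385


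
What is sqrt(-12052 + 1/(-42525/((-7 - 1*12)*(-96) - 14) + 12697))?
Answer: I*sqrt(253670390938850154)/4587809 ≈ 109.78*I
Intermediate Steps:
sqrt(-12052 + 1/(-42525/((-7 - 1*12)*(-96) - 14) + 12697)) = sqrt(-12052 + 1/(-42525/((-7 - 12)*(-96) - 14) + 12697)) = sqrt(-12052 + 1/(-42525/(-19*(-96) - 14) + 12697)) = sqrt(-12052 + 1/(-42525/(1824 - 14) + 12697)) = sqrt(-12052 + 1/(-42525/1810 + 12697)) = sqrt(-12052 + 1/(-42525*1/1810 + 12697)) = sqrt(-12052 + 1/(-8505/362 + 12697)) = sqrt(-12052 + 1/(4587809/362)) = sqrt(-12052 + 362/4587809) = sqrt(-55292273706/4587809) = I*sqrt(253670390938850154)/4587809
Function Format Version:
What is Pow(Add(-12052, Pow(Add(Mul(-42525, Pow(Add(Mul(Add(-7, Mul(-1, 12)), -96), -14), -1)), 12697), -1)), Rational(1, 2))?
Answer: Mul(Rational(1, 4587809), I, Pow(253670390938850154, Rational(1, 2))) ≈ Mul(109.78, I)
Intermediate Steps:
Pow(Add(-12052, Pow(Add(Mul(-42525, Pow(Add(Mul(Add(-7, Mul(-1, 12)), -96), -14), -1)), 12697), -1)), Rational(1, 2)) = Pow(Add(-12052, Pow(Add(Mul(-42525, Pow(Add(Mul(Add(-7, -12), -96), -14), -1)), 12697), -1)), Rational(1, 2)) = Pow(Add(-12052, Pow(Add(Mul(-42525, Pow(Add(Mul(-19, -96), -14), -1)), 12697), -1)), Rational(1, 2)) = Pow(Add(-12052, Pow(Add(Mul(-42525, Pow(Add(1824, -14), -1)), 12697), -1)), Rational(1, 2)) = Pow(Add(-12052, Pow(Add(Mul(-42525, Pow(1810, -1)), 12697), -1)), Rational(1, 2)) = Pow(Add(-12052, Pow(Add(Mul(-42525, Rational(1, 1810)), 12697), -1)), Rational(1, 2)) = Pow(Add(-12052, Pow(Add(Rational(-8505, 362), 12697), -1)), Rational(1, 2)) = Pow(Add(-12052, Pow(Rational(4587809, 362), -1)), Rational(1, 2)) = Pow(Add(-12052, Rational(362, 4587809)), Rational(1, 2)) = Pow(Rational(-55292273706, 4587809), Rational(1, 2)) = Mul(Rational(1, 4587809), I, Pow(253670390938850154, Rational(1, 2)))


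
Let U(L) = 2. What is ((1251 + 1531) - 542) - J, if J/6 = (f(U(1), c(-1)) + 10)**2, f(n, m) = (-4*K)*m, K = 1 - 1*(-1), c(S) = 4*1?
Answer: -664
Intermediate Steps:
c(S) = 4
K = 2 (K = 1 + 1 = 2)
f(n, m) = -8*m (f(n, m) = (-4*2)*m = -8*m)
J = 2904 (J = 6*(-8*4 + 10)**2 = 6*(-32 + 10)**2 = 6*(-22)**2 = 6*484 = 2904)
((1251 + 1531) - 542) - J = ((1251 + 1531) - 542) - 1*2904 = (2782 - 542) - 2904 = 2240 - 2904 = -664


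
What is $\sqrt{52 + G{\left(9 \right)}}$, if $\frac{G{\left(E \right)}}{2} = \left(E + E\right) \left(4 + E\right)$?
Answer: $2 \sqrt{130} \approx 22.803$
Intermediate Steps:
$G{\left(E \right)} = 4 E \left(4 + E\right)$ ($G{\left(E \right)} = 2 \left(E + E\right) \left(4 + E\right) = 2 \cdot 2 E \left(4 + E\right) = 4 E \left(4 + E\right)$)
$\sqrt{52 + G{\left(9 \right)}} = \sqrt{52 + 4 \cdot 9 \left(4 + 9\right)} = \sqrt{52 + 4 \cdot 9 \cdot 13} = \sqrt{52 + 468} = \sqrt{520} = 2 \sqrt{130}$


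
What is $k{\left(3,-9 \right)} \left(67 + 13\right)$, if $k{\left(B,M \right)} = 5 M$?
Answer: $-3600$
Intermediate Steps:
$k{\left(3,-9 \right)} \left(67 + 13\right) = 5 \left(-9\right) \left(67 + 13\right) = \left(-45\right) 80 = -3600$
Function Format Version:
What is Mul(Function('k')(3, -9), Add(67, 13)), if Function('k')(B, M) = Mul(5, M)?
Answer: -3600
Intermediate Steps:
Mul(Function('k')(3, -9), Add(67, 13)) = Mul(Mul(5, -9), Add(67, 13)) = Mul(-45, 80) = -3600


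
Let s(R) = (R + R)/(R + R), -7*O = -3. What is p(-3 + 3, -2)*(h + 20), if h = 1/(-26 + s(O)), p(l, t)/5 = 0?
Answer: 0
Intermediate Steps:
O = 3/7 (O = -1/7*(-3) = 3/7 ≈ 0.42857)
s(R) = 1 (s(R) = (2*R)/((2*R)) = (2*R)*(1/(2*R)) = 1)
p(l, t) = 0 (p(l, t) = 5*0 = 0)
h = -1/25 (h = 1/(-26 + 1) = 1/(-25) = -1/25 ≈ -0.040000)
p(-3 + 3, -2)*(h + 20) = 0*(-1/25 + 20) = 0*(499/25) = 0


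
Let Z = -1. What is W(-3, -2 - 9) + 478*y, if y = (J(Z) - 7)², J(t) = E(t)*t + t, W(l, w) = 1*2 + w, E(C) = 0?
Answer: 30583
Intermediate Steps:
W(l, w) = 2 + w
J(t) = t (J(t) = 0*t + t = 0 + t = t)
y = 64 (y = (-1 - 7)² = (-8)² = 64)
W(-3, -2 - 9) + 478*y = (2 + (-2 - 9)) + 478*64 = (2 - 11) + 30592 = -9 + 30592 = 30583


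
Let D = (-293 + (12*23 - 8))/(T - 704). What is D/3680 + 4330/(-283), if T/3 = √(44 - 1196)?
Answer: -25195457715/1646724928 + 45*I*√2/46550528 ≈ -15.3 + 1.3671e-6*I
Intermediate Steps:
T = 72*I*√2 (T = 3*√(44 - 1196) = 3*√(-1152) = 3*(24*I*√2) = 72*I*√2 ≈ 101.82*I)
D = -25/(-704 + 72*I*√2) (D = (-293 + (12*23 - 8))/(72*I*√2 - 704) = (-293 + (276 - 8))/(-704 + 72*I*√2) = (-293 + 268)/(-704 + 72*I*√2) = -25/(-704 + 72*I*√2) ≈ 0.034784 + 0.005031*I)
D/3680 + 4330/(-283) = (275/7906 + 225*I*√2/63248)/3680 + 4330/(-283) = (275/7906 + 225*I*√2/63248)*(1/3680) + 4330*(-1/283) = (55/5818816 + 45*I*√2/46550528) - 4330/283 = -25195457715/1646724928 + 45*I*√2/46550528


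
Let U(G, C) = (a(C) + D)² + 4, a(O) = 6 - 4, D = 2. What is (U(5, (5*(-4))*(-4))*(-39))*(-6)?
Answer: 4680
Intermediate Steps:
a(O) = 2
U(G, C) = 20 (U(G, C) = (2 + 2)² + 4 = 4² + 4 = 16 + 4 = 20)
(U(5, (5*(-4))*(-4))*(-39))*(-6) = (20*(-39))*(-6) = -780*(-6) = 4680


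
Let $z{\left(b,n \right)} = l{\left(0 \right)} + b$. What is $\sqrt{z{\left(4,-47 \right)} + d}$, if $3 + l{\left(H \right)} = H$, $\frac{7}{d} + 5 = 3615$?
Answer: $\frac{\sqrt{36170}}{190} \approx 1.001$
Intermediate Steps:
$d = \frac{7}{3610}$ ($d = \frac{7}{-5 + 3615} = \frac{7}{3610} \approx 0.0019391$)
$l{\left(H \right)} = -3 + H$
$z{\left(b,n \right)} = -3 + b$ ($z{\left(b,n \right)} = \left(-3 + 0\right) + b = -3 + b$)
$\sqrt{z{\left(4,-47 \right)} + d} = \sqrt{\left(-3 + 4\right) + \frac{7}{3610}} = \sqrt{1 + \frac{7}{3610}} = \sqrt{\frac{3617}{3610}} = \frac{\sqrt{36170}}{190}$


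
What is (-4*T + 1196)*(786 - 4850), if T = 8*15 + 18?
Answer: -2617216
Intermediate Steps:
T = 138 (T = 120 + 18 = 138)
(-4*T + 1196)*(786 - 4850) = (-4*138 + 1196)*(786 - 4850) = (-552 + 1196)*(-4064) = 644*(-4064) = -2617216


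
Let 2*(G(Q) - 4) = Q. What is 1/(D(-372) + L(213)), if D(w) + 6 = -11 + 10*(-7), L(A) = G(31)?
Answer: -2/135 ≈ -0.014815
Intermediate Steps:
G(Q) = 4 + Q/2
L(A) = 39/2 (L(A) = 4 + (½)*31 = 4 + 31/2 = 39/2)
D(w) = -87 (D(w) = -6 + (-11 + 10*(-7)) = -6 + (-11 - 70) = -6 - 81 = -87)
1/(D(-372) + L(213)) = 1/(-87 + 39/2) = 1/(-135/2) = -2/135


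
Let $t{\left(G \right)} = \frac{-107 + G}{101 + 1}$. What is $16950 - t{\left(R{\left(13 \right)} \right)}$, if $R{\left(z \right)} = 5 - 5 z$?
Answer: $\frac{1729067}{102} \approx 16952.0$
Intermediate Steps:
$t{\left(G \right)} = - \frac{107}{102} + \frac{G}{102}$ ($t{\left(G \right)} = \frac{-107 + G}{102} = \left(-107 + G\right) \frac{1}{102} = - \frac{107}{102} + \frac{G}{102}$)
$16950 - t{\left(R{\left(13 \right)} \right)} = 16950 - \left(- \frac{107}{102} + \frac{5 - 65}{102}\right) = 16950 - \left(- \frac{107}{102} + \frac{1}{102} \left(-60\right)\right) = 16950 - \left(- \frac{107}{102} - \frac{10}{17}\right) = 16950 - - \frac{167}{102} = 16950 + \frac{167}{102} = \frac{1729067}{102}$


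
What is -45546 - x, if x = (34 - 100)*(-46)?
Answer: -48582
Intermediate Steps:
x = 3036 (x = -66*(-46) = 3036)
-45546 - x = -45546 - 1*3036 = -45546 - 3036 = -48582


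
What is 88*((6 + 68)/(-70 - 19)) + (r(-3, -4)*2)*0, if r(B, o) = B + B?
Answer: -6512/89 ≈ -73.169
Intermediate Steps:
r(B, o) = 2*B
88*((6 + 68)/(-70 - 19)) + (r(-3, -4)*2)*0 = 88*((6 + 68)/(-70 - 19)) + ((2*(-3))*2)*0 = 88*(74/(-89)) - 6*2*0 = 88*(74*(-1/89)) - 12*0 = 88*(-74/89) + 0 = -6512/89 + 0 = -6512/89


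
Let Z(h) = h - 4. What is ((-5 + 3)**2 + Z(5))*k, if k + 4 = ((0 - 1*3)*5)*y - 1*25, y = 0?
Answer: -145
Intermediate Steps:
Z(h) = -4 + h
k = -29 (k = -4 + (((0 - 1*3)*5)*0 - 1*25) = -4 + (((0 - 3)*5)*0 - 25) = -4 + (-3*5*0 - 25) = -4 + (-15*0 - 25) = -4 + (0 - 25) = -4 - 25 = -29)
((-5 + 3)**2 + Z(5))*k = ((-5 + 3)**2 + (-4 + 5))*(-29) = ((-2)**2 + 1)*(-29) = (4 + 1)*(-29) = 5*(-29) = -145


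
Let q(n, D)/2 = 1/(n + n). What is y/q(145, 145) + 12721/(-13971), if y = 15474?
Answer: 31347139109/13971 ≈ 2.2437e+6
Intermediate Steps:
q(n, D) = 1/n (q(n, D) = 2/(n + n) = 2/((2*n)) = 2*(1/(2*n)) = 1/n)
y/q(145, 145) + 12721/(-13971) = 15474/(1/145) + 12721/(-13971) = 15474/(1/145) + 12721*(-1/13971) = 15474*145 - 12721/13971 = 2243730 - 12721/13971 = 31347139109/13971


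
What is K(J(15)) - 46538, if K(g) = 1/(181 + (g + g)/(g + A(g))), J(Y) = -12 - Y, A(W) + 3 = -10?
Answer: -169724066/3647 ≈ -46538.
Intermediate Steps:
A(W) = -13 (A(W) = -3 - 10 = -13)
K(g) = 1/(181 + 2*g/(-13 + g)) (K(g) = 1/(181 + (g + g)/(g - 13)) = 1/(181 + (2*g)/(-13 + g)) = 1/(181 + 2*g/(-13 + g)))
K(J(15)) - 46538 = (-13 + (-12 - 1*15))/(-2353 + 183*(-12 - 1*15)) - 46538 = (-13 + (-12 - 15))/(-2353 + 183*(-12 - 15)) - 46538 = (-13 - 27)/(-2353 + 183*(-27)) - 46538 = -40/(-2353 - 4941) - 46538 = -40/(-7294) - 46538 = -1/7294*(-40) - 46538 = 20/3647 - 46538 = -169724066/3647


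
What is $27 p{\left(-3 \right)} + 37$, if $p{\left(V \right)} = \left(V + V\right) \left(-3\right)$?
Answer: $523$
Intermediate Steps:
$p{\left(V \right)} = - 6 V$ ($p{\left(V \right)} = 2 V \left(-3\right) = - 6 V$)
$27 p{\left(-3 \right)} + 37 = 27 \left(\left(-6\right) \left(-3\right)\right) + 37 = 27 \cdot 18 + 37 = 486 + 37 = 523$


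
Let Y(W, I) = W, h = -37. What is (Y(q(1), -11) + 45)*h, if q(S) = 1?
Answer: -1702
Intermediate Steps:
(Y(q(1), -11) + 45)*h = (1 + 45)*(-37) = 46*(-37) = -1702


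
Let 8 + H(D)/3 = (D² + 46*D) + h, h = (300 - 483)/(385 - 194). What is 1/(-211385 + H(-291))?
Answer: 191/472367 ≈ 0.00040435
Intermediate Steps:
h = -183/191 ≈ -0.95812
H(D) = -5133/191 + 3*D² + 138*D (H(D) = -24 + 3*((D² + 46*D) - 183/191) = -24 + 3*(-183/191 + D² + 46*D) = -24 + (-549/191 + 3*D² + 138*D) = -5133/191 + 3*D² + 138*D)
1/(-211385 + H(-291)) = 1/(-211385 + (-5133/191 + 3*(-291)² + 138*(-291))) = 1/(-211385 + (-5133/191 + 3*84681 - 40158)) = 1/(-211385 + (-5133/191 + 254043 - 40158)) = 1/(-211385 + 40846902/191) = 1/(472367/191) = 191/472367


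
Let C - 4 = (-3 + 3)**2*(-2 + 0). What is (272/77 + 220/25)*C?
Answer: 18992/385 ≈ 49.330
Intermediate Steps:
C = 4 (C = 4 + (-3 + 3)**2*(-2 + 0) = 4 + 0**2*(-2) = 4 + 0*(-2) = 4 + 0 = 4)
(272/77 + 220/25)*C = (272/77 + 220/25)*4 = (272*(1/77) + 220*(1/25))*4 = (272/77 + 44/5)*4 = (4748/385)*4 = 18992/385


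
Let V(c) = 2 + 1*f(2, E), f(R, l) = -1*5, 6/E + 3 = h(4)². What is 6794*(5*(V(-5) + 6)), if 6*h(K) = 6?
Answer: 101910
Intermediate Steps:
h(K) = 1 (h(K) = (⅙)*6 = 1)
E = -3 (E = 6/(-3 + 1²) = 6/(-3 + 1) = 6/(-2) = 6*(-½) = -3)
f(R, l) = -5
V(c) = -3 (V(c) = 2 + 1*(-5) = 2 - 5 = -3)
6794*(5*(V(-5) + 6)) = 6794*(5*(-3 + 6)) = 6794*(5*3) = 6794*15 = 101910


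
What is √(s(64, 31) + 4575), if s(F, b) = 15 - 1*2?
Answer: 2*√1147 ≈ 67.735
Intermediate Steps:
s(F, b) = 13 (s(F, b) = 15 - 2 = 13)
√(s(64, 31) + 4575) = √(13 + 4575) = √4588 = 2*√1147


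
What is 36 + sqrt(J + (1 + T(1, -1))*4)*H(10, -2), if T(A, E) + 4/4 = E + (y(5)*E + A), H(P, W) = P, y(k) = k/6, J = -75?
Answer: 36 + 10*I*sqrt(705)/3 ≈ 36.0 + 88.506*I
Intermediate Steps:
y(k) = k/6 (y(k) = k*(1/6) = k/6)
T(A, E) = -1 + A + 11*E/6 (T(A, E) = -1 + (E + (((1/6)*5)*E + A)) = -1 + (E + (5*E/6 + A)) = -1 + (E + (A + 5*E/6)) = -1 + (A + 11*E/6) = -1 + A + 11*E/6)
36 + sqrt(J + (1 + T(1, -1))*4)*H(10, -2) = 36 + sqrt(-75 + (1 + (-1 + 1 + (11/6)*(-1)))*4)*10 = 36 + sqrt(-75 + (1 + (-1 + 1 - 11/6))*4)*10 = 36 + sqrt(-75 + (1 - 11/6)*4)*10 = 36 + sqrt(-75 - 5/6*4)*10 = 36 + sqrt(-75 - 10/3)*10 = 36 + sqrt(-235/3)*10 = 36 + (I*sqrt(705)/3)*10 = 36 + 10*I*sqrt(705)/3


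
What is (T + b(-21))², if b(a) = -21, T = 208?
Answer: 34969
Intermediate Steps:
(T + b(-21))² = (208 - 21)² = 187² = 34969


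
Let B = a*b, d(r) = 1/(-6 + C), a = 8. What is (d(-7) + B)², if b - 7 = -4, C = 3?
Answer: 5041/9 ≈ 560.11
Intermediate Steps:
b = 3 (b = 7 - 4 = 3)
d(r) = -⅓ (d(r) = 1/(-6 + 3) = 1/(-3) = -⅓)
B = 24 (B = 8*3 = 24)
(d(-7) + B)² = (-⅓ + 24)² = (71/3)² = 5041/9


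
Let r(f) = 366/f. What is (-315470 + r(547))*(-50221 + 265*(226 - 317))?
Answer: 12827548315264/547 ≈ 2.3451e+10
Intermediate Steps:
(-315470 + r(547))*(-50221 + 265*(226 - 317)) = (-315470 + 366/547)*(-50221 + 265*(226 - 317)) = (-315470 + 366*(1/547))*(-50221 + 265*(-91)) = (-315470 + 366/547)*(-50221 - 24115) = -172561724/547*(-74336) = 12827548315264/547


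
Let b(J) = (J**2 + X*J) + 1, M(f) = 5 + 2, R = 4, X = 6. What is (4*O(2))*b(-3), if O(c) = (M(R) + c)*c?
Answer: -576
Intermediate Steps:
M(f) = 7
b(J) = 1 + J**2 + 6*J (b(J) = (J**2 + 6*J) + 1 = 1 + J**2 + 6*J)
O(c) = c*(7 + c) (O(c) = (7 + c)*c = c*(7 + c))
(4*O(2))*b(-3) = (4*(2*(7 + 2)))*(1 + (-3)**2 + 6*(-3)) = (4*(2*9))*(1 + 9 - 18) = (4*18)*(-8) = 72*(-8) = -576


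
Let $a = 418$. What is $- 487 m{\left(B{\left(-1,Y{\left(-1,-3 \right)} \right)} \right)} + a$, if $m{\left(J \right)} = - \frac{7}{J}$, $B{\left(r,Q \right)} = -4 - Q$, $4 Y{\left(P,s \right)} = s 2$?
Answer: $- \frac{4728}{5} \approx -945.6$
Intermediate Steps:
$Y{\left(P,s \right)} = \frac{s}{2}$ ($Y{\left(P,s \right)} = \frac{s 2}{4} = \frac{2 s}{4} = \frac{s}{2}$)
$- 487 m{\left(B{\left(-1,Y{\left(-1,-3 \right)} \right)} \right)} + a = - 487 \left(- \frac{7}{-4 - \frac{1}{2} \left(-3\right)}\right) + 418 = - 487 \left(- \frac{7}{-4 - - \frac{3}{2}}\right) + 418 = - 487 \left(- \frac{7}{-4 + \frac{3}{2}}\right) + 418 = - 487 \left(- \frac{7}{- \frac{5}{2}}\right) + 418 = - 487 \left(\left(-7\right) \left(- \frac{2}{5}\right)\right) + 418 = \left(-487\right) \frac{14}{5} + 418 = - \frac{6818}{5} + 418 = - \frac{4728}{5}$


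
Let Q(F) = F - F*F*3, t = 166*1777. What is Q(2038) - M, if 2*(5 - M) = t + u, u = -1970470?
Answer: -13296043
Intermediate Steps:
t = 294982
Q(F) = F - 3*F**2 (Q(F) = F - F**2*3 = F - 3*F**2)
M = 837749 (M = 5 - (294982 - 1970470)/2 = 5 - 1/2*(-1675488) = 5 + 837744 = 837749)
Q(2038) - M = 2038*(1 - 3*2038) - 1*837749 = 2038*(1 - 6114) - 837749 = 2038*(-6113) - 837749 = -12458294 - 837749 = -13296043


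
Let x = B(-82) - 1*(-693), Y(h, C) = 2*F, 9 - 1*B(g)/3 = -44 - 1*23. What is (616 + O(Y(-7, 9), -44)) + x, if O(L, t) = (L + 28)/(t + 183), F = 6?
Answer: 213683/139 ≈ 1537.3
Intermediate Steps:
B(g) = 228 (B(g) = 27 - 3*(-44 - 1*23) = 27 - 3*(-44 - 23) = 27 - 3*(-67) = 27 + 201 = 228)
Y(h, C) = 12 (Y(h, C) = 2*6 = 12)
O(L, t) = (28 + L)/(183 + t)
x = 921 (x = 228 - 1*(-693) = 228 + 693 = 921)
(616 + O(Y(-7, 9), -44)) + x = (616 + (28 + 12)/(183 - 44)) + 921 = (616 + 40/139) + 921 = 85664/139 + 921 = 213683/139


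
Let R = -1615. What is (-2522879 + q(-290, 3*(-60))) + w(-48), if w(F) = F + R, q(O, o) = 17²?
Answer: -2524253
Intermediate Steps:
q(O, o) = 289
w(F) = -1615 + F (w(F) = F - 1615 = -1615 + F)
(-2522879 + q(-290, 3*(-60))) + w(-48) = (-2522879 + 289) + (-1615 - 48) = -2522590 - 1663 = -2524253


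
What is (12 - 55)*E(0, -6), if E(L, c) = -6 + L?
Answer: 258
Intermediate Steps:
(12 - 55)*E(0, -6) = (12 - 55)*(-6 + 0) = -43*(-6) = 258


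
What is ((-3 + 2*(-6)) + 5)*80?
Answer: -800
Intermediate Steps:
((-3 + 2*(-6)) + 5)*80 = ((-3 - 12) + 5)*80 = (-15 + 5)*80 = -10*80 = -800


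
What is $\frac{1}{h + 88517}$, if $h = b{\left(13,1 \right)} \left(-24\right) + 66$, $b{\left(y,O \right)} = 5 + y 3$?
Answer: $\frac{1}{87527} \approx 1.1425 \cdot 10^{-5}$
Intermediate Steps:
$b{\left(y,O \right)} = 5 + 3 y$
$h = -990$ ($h = \left(5 + 3 \cdot 13\right) \left(-24\right) + 66 = \left(5 + 39\right) \left(-24\right) + 66 = 44 \left(-24\right) + 66 = -1056 + 66 = -990$)
$\frac{1}{h + 88517} = \frac{1}{-990 + 88517} = \frac{1}{87527}$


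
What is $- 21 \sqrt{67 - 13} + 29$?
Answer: $29 - 63 \sqrt{6} \approx -125.32$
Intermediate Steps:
$- 21 \sqrt{67 - 13} + 29 = - 21 \sqrt{54} + 29 = - 21 \cdot 3 \sqrt{6} + 29 = - 63 \sqrt{6} + 29 = 29 - 63 \sqrt{6}$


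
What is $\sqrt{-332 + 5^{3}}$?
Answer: $3 i \sqrt{23} \approx 14.387 i$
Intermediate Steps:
$\sqrt{-332 + 5^{3}} = \sqrt{-332 + 125} = \sqrt{-207} = 3 i \sqrt{23}$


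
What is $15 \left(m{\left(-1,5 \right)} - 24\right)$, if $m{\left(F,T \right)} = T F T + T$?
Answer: $-660$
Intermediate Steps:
$m{\left(F,T \right)} = T + F T^{2}$ ($m{\left(F,T \right)} = F T T + T = F T^{2} + T = T + F T^{2}$)
$15 \left(m{\left(-1,5 \right)} - 24\right) = 15 \left(5 \left(1 - 5\right) - 24\right) = 15 \left(5 \left(-4\right) - 24\right) = 15 \left(-20 - 24\right) = 15 \left(-44\right) = -660$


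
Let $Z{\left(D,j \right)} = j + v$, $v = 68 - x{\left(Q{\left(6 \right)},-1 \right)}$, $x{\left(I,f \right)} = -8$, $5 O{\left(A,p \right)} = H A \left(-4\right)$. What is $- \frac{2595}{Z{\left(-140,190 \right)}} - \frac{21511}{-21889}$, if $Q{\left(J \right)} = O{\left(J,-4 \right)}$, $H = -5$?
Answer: $- \frac{7297147}{831782} \approx -8.7729$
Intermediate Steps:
$O{\left(A,p \right)} = 4 A$ ($O{\left(A,p \right)} = \frac{- 5 A \left(-4\right)}{5} = \frac{20 A}{5} = 4 A$)
$Q{\left(J \right)} = 4 J$
$v = 76$ ($v = 68 - -8 = 68 + 8 = 76$)
$Z{\left(D,j \right)} = 76 + j$ ($Z{\left(D,j \right)} = j + 76 = 76 + j$)
$- \frac{2595}{Z{\left(-140,190 \right)}} - \frac{21511}{-21889} = - \frac{2595}{76 + 190} - \frac{21511}{-21889} = - \frac{2595}{266} - - \frac{3073}{3127} = \left(-2595\right) \frac{1}{266} + \frac{3073}{3127} = - \frac{2595}{266} + \frac{3073}{3127} = - \frac{7297147}{831782}$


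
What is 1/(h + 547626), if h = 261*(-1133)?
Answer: 1/251913 ≈ 3.9696e-6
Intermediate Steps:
h = -295713
1/(h + 547626) = 1/(-295713 + 547626) = 1/251913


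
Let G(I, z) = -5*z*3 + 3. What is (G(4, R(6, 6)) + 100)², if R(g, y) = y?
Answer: 169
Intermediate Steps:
G(I, z) = 3 - 15*z (G(I, z) = -15*z + 3 = 3 - 15*z)
(G(4, R(6, 6)) + 100)² = ((3 - 15*6) + 100)² = ((3 - 90) + 100)² = (-87 + 100)² = 13² = 169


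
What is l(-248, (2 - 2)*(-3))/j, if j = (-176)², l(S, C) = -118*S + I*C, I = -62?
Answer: 1829/1936 ≈ 0.94473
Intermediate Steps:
l(S, C) = -118*S - 62*C
j = 30976
l(-248, (2 - 2)*(-3))/j = (-118*(-248) - 62*(2 - 2)*(-3))/30976 = (29264 - 0*(-3))*(1/30976) = (29264 - 62*0)*(1/30976) = (29264 + 0)*(1/30976) = 29264*(1/30976) = 1829/1936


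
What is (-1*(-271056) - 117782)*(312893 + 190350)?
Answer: 77134067582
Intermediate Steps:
(-1*(-271056) - 117782)*(312893 + 190350) = (271056 - 117782)*503243 = 153274*503243 = 77134067582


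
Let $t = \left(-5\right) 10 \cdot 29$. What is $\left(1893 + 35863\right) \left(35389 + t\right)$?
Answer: $1281400884$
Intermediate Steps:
$t = -1450$ ($t = \left(-50\right) 29 = -1450$)
$\left(1893 + 35863\right) \left(35389 + t\right) = \left(1893 + 35863\right) \left(35389 - 1450\right) = 37756 \cdot 33939 = 1281400884$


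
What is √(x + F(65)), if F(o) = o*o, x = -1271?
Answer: √2954 ≈ 54.351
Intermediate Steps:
F(o) = o²
√(x + F(65)) = √(-1271 + 65²) = √(-1271 + 4225) = √2954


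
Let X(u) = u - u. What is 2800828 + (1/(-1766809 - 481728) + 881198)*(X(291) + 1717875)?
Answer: 3403814657961323011/2248537 ≈ 1.5138e+12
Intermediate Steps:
X(u) = 0
2800828 + (1/(-1766809 - 481728) + 881198)*(X(291) + 1717875) = 2800828 + (1/(-1766809 - 481728) + 881198)*(0 + 1717875) = 2800828 + (1/(-2248537) + 881198)*1717875 = 2800828 + (-1/2248537 + 881198)*1717875 = 2800828 + (1981406307325/2248537)*1717875 = 2800828 + 3403808360195934375/2248537 = 3403814657961323011/2248537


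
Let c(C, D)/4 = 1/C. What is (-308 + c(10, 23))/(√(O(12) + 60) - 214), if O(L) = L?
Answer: 82283/57155 + 2307*√2/57155 ≈ 1.4967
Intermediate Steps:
c(C, D) = 4/C
(-308 + c(10, 23))/(√(O(12) + 60) - 214) = (-308 + 4/10)/(√(12 + 60) - 214) = (-308 + 4*(⅒))/(√72 - 214) = (-308 + ⅖)/(6*√2 - 214) = -1538/(5*(-214 + 6*√2))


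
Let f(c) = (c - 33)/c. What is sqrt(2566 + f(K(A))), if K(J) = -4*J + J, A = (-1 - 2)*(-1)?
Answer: 4*sqrt(1446)/3 ≈ 50.702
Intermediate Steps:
A = 3 (A = -3*(-1) = 3)
K(J) = -3*J
f(c) = (-33 + c)/c
sqrt(2566 + f(K(A))) = sqrt(2566 + (-33 - 3*3)/((-3*3))) = sqrt(2566 + (-33 - 9)/(-9)) = sqrt(2566 - 1/9*(-42)) = sqrt(2566 + 14/3) = sqrt(7712/3) = 4*sqrt(1446)/3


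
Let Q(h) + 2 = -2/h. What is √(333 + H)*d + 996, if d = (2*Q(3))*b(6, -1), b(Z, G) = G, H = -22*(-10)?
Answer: 996 + 16*√553/3 ≈ 1121.4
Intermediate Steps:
H = 220
Q(h) = -2 - 2/h
d = 16/3 (d = (2*(-2 - 2/3))*(-1) = (2*(-2 - 2*⅓))*(-1) = (2*(-2 - ⅔))*(-1) = (2*(-8/3))*(-1) = -16/3*(-1) = 16/3 ≈ 5.3333)
√(333 + H)*d + 996 = √(333 + 220)*(16/3) + 996 = √553*(16/3) + 996 = 16*√553/3 + 996 = 996 + 16*√553/3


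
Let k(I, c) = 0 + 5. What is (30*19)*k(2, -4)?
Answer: 2850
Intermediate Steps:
k(I, c) = 5
(30*19)*k(2, -4) = (30*19)*5 = 570*5 = 2850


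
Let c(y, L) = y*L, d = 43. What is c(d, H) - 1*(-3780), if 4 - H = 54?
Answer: 1630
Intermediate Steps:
H = -50 (H = 4 - 1*54 = 4 - 54 = -50)
c(y, L) = L*y
c(d, H) - 1*(-3780) = -50*43 - 1*(-3780) = -2150 + 3780 = 1630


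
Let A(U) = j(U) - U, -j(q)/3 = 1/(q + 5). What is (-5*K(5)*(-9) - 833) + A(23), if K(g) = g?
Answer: -17671/28 ≈ -631.11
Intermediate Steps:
j(q) = -3/(5 + q) (j(q) = -3/(q + 5) = -3/(5 + q))
A(U) = -U - 3/(5 + U) (A(U) = -3/(5 + U) - U = -U - 3/(5 + U))
(-5*K(5)*(-9) - 833) + A(23) = (-5*5*(-9) - 833) + (-3 - 1*23*(5 + 23))/(5 + 23) = (-25*(-9) - 833) + (-3 - 1*23*28)/28 = (225 - 833) + (-3 - 644)/28 = -608 + (1/28)*(-647) = -608 - 647/28 = -17671/28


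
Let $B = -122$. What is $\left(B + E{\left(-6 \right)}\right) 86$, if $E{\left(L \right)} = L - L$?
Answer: $-10492$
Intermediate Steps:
$E{\left(L \right)} = 0$
$\left(B + E{\left(-6 \right)}\right) 86 = \left(-122 + 0\right) 86 = \left(-122\right) 86 = -10492$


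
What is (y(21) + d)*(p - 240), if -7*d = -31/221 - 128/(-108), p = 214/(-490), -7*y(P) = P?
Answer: 7748744594/10233405 ≈ 757.20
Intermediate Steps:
y(P) = -P/7
p = -107/245 (p = 214*(-1/490) = -107/245 ≈ -0.43673)
d = -6235/41769 (d = -(-31/221 - 128/(-108))/7 = -(-31*1/221 - 128*(-1/108))/7 = -(-31/221 + 32/27)/7 = -1/7*6235/5967 = -6235/41769 ≈ -0.14927)
(y(21) + d)*(p - 240) = (-1/7*21 - 6235/41769)*(-107/245 - 240) = (-3 - 6235/41769)*(-58907/245) = -131542/41769*(-58907/245) = 7748744594/10233405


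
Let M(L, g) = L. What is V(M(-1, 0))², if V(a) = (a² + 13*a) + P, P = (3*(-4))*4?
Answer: 3600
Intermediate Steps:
P = -48 (P = -12*4 = -48)
V(a) = -48 + a² + 13*a (V(a) = (a² + 13*a) - 48 = -48 + a² + 13*a)
V(M(-1, 0))² = (-48 + (-1)² + 13*(-1))² = (-48 + 1 - 13)² = (-60)² = 3600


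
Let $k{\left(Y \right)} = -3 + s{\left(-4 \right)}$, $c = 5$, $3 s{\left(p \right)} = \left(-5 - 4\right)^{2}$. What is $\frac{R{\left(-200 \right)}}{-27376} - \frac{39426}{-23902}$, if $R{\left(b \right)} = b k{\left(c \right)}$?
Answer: $\frac{37314243}{20448161} \approx 1.8248$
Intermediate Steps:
$s{\left(p \right)} = 27$ ($s{\left(p \right)} = \frac{\left(-5 - 4\right)^{2}}{3} = \frac{\left(-9\right)^{2}}{3} = \frac{1}{3} \cdot 81 = 27$)
$k{\left(Y \right)} = 24$ ($k{\left(Y \right)} = -3 + 27 = 24$)
$R{\left(b \right)} = 24 b$ ($R{\left(b \right)} = b 24 = 24 b$)
$\frac{R{\left(-200 \right)}}{-27376} - \frac{39426}{-23902} = \frac{24 \left(-200\right)}{-27376} - \frac{39426}{-23902} = \left(-4800\right) \left(- \frac{1}{27376}\right) - - \frac{19713}{11951} = \frac{300}{1711} + \frac{19713}{11951} = \frac{37314243}{20448161}$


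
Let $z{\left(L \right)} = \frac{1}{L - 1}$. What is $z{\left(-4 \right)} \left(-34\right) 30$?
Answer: $204$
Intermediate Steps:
$z{\left(L \right)} = \frac{1}{-1 + L}$
$z{\left(-4 \right)} \left(-34\right) 30 = \frac{1}{-1 - 4} \left(-34\right) 30 = \frac{1}{-5} \left(-34\right) 30 = \left(- \frac{1}{5}\right) \left(-34\right) 30 = \frac{34}{5} \cdot 30 = 204$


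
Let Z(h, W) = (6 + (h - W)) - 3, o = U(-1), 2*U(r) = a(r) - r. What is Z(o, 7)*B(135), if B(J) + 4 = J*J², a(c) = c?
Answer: -9841484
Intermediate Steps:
B(J) = -4 + J³ (B(J) = -4 + J*J² = -4 + J³)
U(r) = 0 (U(r) = (r - r)/2 = (½)*0 = 0)
o = 0
Z(h, W) = 3 + h - W (Z(h, W) = (6 + h - W) - 3 = 3 + h - W)
Z(o, 7)*B(135) = (3 + 0 - 1*7)*(-4 + 135³) = (3 + 0 - 7)*(-4 + 2460375) = -4*2460371 = -9841484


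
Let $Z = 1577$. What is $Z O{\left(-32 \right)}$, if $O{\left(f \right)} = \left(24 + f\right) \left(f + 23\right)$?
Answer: $113544$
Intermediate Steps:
$O{\left(f \right)} = \left(23 + f\right) \left(24 + f\right)$ ($O{\left(f \right)} = \left(24 + f\right) \left(23 + f\right) = \left(23 + f\right) \left(24 + f\right)$)
$Z O{\left(-32 \right)} = 1577 \left(552 + \left(-32\right)^{2} + 47 \left(-32\right)\right) = 1577 \left(552 + 1024 - 1504\right) = 1577 \cdot 72 = 113544$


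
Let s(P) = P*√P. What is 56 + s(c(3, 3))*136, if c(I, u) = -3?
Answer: 56 - 408*I*√3 ≈ 56.0 - 706.68*I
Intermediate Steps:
s(P) = P^(3/2)
56 + s(c(3, 3))*136 = 56 + (-3)^(3/2)*136 = 56 - 3*I*√3*136 = 56 - 408*I*√3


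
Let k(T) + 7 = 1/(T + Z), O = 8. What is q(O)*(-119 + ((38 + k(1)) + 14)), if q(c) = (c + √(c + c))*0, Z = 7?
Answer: 0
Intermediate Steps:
k(T) = -7 + 1/(7 + T) (k(T) = -7 + 1/(T + 7) = -7 + 1/(7 + T))
q(c) = 0 (q(c) = (c + √(2*c))*0 = (c + √2*√c)*0 = 0)
q(O)*(-119 + ((38 + k(1)) + 14)) = 0*(-119 + ((38 + (-48 - 7*1)/(7 + 1)) + 14)) = 0*(-119 + ((38 + (-48 - 7)/8) + 14)) = 0*(-119 + ((38 + (⅛)*(-55)) + 14)) = 0*(-119 + ((38 - 55/8) + 14)) = 0*(-119 + (249/8 + 14)) = 0*(-119 + 361/8) = 0*(-591/8) = 0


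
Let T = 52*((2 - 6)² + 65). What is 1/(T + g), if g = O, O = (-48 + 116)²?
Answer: 1/8836 ≈ 0.00011317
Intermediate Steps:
O = 4624 (O = 68² = 4624)
g = 4624
T = 4212 (T = 52*((-4)² + 65) = 52*(16 + 65) = 52*81 = 4212)
1/(T + g) = 1/(4212 + 4624) = 1/8836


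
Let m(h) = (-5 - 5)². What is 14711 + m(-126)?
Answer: 14811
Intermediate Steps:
m(h) = 100 (m(h) = (-10)² = 100)
14711 + m(-126) = 14711 + 100 = 14811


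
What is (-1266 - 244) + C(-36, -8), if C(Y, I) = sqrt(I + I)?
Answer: -1510 + 4*I ≈ -1510.0 + 4.0*I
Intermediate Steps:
C(Y, I) = sqrt(2)*sqrt(I) (C(Y, I) = sqrt(2*I) = sqrt(2)*sqrt(I))
(-1266 - 244) + C(-36, -8) = (-1266 - 244) + sqrt(2)*sqrt(-8) = -1510 + sqrt(2)*(2*I*sqrt(2)) = -1510 + 4*I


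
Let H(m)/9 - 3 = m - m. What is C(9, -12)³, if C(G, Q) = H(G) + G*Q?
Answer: -531441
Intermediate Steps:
H(m) = 27 (H(m) = 27 + 9*(m - m) = 27 + 9*0 = 27 + 0 = 27)
C(G, Q) = 27 + G*Q
C(9, -12)³ = (27 + 9*(-12))³ = (27 - 108)³ = (-81)³ = -531441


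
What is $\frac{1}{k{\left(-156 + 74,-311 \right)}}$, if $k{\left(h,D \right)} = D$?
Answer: $- \frac{1}{311} \approx -0.0032154$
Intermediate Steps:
$\frac{1}{k{\left(-156 + 74,-311 \right)}} = \frac{1}{-311} = - \frac{1}{311}$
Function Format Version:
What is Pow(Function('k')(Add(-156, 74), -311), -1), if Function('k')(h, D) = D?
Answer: Rational(-1, 311) ≈ -0.0032154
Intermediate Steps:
Pow(Function('k')(Add(-156, 74), -311), -1) = Pow(-311, -1) = Rational(-1, 311)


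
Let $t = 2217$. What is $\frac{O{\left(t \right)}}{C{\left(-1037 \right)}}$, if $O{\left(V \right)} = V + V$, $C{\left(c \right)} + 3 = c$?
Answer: $- \frac{2217}{520} \approx -4.2635$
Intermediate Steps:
$C{\left(c \right)} = -3 + c$
$O{\left(V \right)} = 2 V$
$\frac{O{\left(t \right)}}{C{\left(-1037 \right)}} = \frac{2 \cdot 2217}{-3 - 1037} = \frac{4434}{-1040} = 4434 \left(- \frac{1}{1040}\right) = - \frac{2217}{520}$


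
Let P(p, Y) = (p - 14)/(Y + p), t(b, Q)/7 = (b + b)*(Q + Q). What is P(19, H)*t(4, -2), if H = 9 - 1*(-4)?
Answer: -35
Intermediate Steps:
H = 13 (H = 9 + 4 = 13)
t(b, Q) = 28*Q*b (t(b, Q) = 7*((b + b)*(Q + Q)) = 7*((2*b)*(2*Q)) = 7*(4*Q*b) = 28*Q*b)
P(p, Y) = (-14 + p)/(Y + p)
P(19, H)*t(4, -2) = ((-14 + 19)/(13 + 19))*(28*(-2)*4) = (5/32)*(-224) = -35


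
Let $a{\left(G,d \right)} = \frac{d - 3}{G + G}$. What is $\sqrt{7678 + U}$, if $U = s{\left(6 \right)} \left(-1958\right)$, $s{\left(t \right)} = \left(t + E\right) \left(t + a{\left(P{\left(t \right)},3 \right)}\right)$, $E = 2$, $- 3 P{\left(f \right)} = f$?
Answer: $i \sqrt{86306} \approx 293.78 i$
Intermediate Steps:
$P{\left(f \right)} = - \frac{f}{3}$
$a{\left(G,d \right)} = \frac{-3 + d}{2 G}$
$s{\left(t \right)} = t \left(2 + t\right)$ ($s{\left(t \right)} = \left(t + 2\right) \left(t + \frac{-3 + 3}{2 \left(- \frac{t}{3}\right)}\right) = \left(2 + t\right) \left(t + \frac{1}{2} \left(- \frac{3}{t}\right) 0\right) = \left(2 + t\right) \left(t + 0\right) = \left(2 + t\right) t = t \left(2 + t\right)$)
$U = -93984$ ($U = 6 \left(2 + 6\right) \left(-1958\right) = 6 \cdot 8 \left(-1958\right) = 48 \left(-1958\right) = -93984$)
$\sqrt{7678 + U} = \sqrt{7678 - 93984} = \sqrt{-86306} = i \sqrt{86306}$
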